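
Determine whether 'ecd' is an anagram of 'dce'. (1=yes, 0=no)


Sort characters of 'ecd': 'cde'
Sort characters of 'dce': 'cde'
Sorted forms match -> they ARE anagrams
Result: 1

1


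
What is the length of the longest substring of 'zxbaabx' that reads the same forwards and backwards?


Scanning 'zxbaabx' for palindromic substrings.
Substring at positions 1-6: 'xbaabx'.
Check: reverse('xbaabx') = 'xbaabx' -> palindrome confirmed.
Neighbouring characters ('z' / '-') break symmetry, so it cannot extend further.
No longer palindromic substring exists; longest length = 6

6


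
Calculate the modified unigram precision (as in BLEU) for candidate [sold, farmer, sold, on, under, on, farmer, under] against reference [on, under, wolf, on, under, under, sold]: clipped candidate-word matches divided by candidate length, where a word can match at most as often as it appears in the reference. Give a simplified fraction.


Reference word counts: {'on': 2, 'sold': 1, 'under': 3, 'wolf': 1}
Checking each candidate word (with clipping):
  'sold' -> in reference (ref count 1, used 1/1) -> match (matches: 1)
  'farmer' -> not in reference -> no match (matches: 1)
  'sold' -> ref count 1 already used up (1/1) -> clipped, no match (matches: 1)
  'on' -> in reference (ref count 2, used 1/2) -> match (matches: 2)
  'under' -> in reference (ref count 3, used 1/3) -> match (matches: 3)
  'on' -> in reference (ref count 2, used 2/2) -> match (matches: 4)
  'farmer' -> not in reference -> no match (matches: 4)
  'under' -> in reference (ref count 3, used 2/3) -> match (matches: 5)
Clipped matches: 5, Candidate length: 8
Precision = 5/8

5/8


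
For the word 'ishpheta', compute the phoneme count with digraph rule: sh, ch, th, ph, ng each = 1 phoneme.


Parsing 'ishpheta' greedily, digraphs first:
  'i' -> vowel phoneme (phonemes so far: 1)
  'sh' -> digraph (1 consonant phoneme) (phonemes so far: 2)
  'ph' -> digraph (1 consonant phoneme) (phonemes so far: 3)
  'e' -> vowel phoneme (phonemes so far: 4)
  't' -> consonant phoneme (phonemes so far: 5)
  'a' -> vowel phoneme (phonemes so far: 6)
Total phonemes: 6

6


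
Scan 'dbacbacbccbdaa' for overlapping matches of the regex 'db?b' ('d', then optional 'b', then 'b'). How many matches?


Pattern: db?b means 'd', then optional 'b', then 'b'.
Scanning 'dbacbacbccbdaa' position-by-position:
  Pos 0: window 'dba' -> MATCH
  Pos 1: window 'bac' -> no
  Pos 2: window 'acb' -> no
  Pos 3: window 'cba' -> no
  Pos 4: window 'bac' -> no
  Pos 5: window 'acb' -> no
  Pos 6: window 'cbc' -> no
  Pos 7: window 'bcc' -> no
  Pos 8: window 'ccb' -> no
  Pos 9: window 'cbd' -> no
  Pos 10: window 'bda' -> no
  Pos 11: window 'daa' -> no
  Pos 12: window 'aa' -> no
  Pos 13: window 'a' -> no
Total matches: 1

1


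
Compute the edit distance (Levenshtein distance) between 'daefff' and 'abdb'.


Building DP table for s1='daefff' (len 6) and s2='abdb' (len 4):
       a  b  d  b
    0  1  2  3  4
  d 1  1  2  2  3
  a 2  1  2  3  3
  e 3  2  2  3  4
  f 4  3  3  3  4
  f 5  4  4  4  4
  f 6  5  5  5  5
Edit distance = dp[6][4] = 5

5


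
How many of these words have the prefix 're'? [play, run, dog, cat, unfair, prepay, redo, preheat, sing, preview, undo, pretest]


Checking each word for prefix 're':
  'play' -> no (count: 0)
  'run' -> no (count: 0)
  'dog' -> no (count: 0)
  'cat' -> no (count: 0)
  'unfair' -> no (count: 0)
  'prepay' -> no (count: 0)
  'redo' -> YES, starts with 're' (count: 1)
  'preheat' -> no (count: 1)
  'sing' -> no (count: 1)
  'preview' -> no (count: 1)
  'undo' -> no (count: 1)
  'pretest' -> no (count: 1)
Total with prefix 're': 1

1


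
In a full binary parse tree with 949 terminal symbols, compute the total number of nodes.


Leaf nodes (terminals): 949
Internal nodes = n - 1 = 949 - 1 = 948
Total = leaves + internal = 949 + 948 = 1897

1897


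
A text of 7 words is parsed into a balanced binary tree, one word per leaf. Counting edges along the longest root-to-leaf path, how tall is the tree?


In a balanced binary tree with n leaves the deepest leaf is ceil(log2(n)) edges below the root.
log2(7) = 2.8074
ceil(2.8074) = 3
height (edges) = 3

3


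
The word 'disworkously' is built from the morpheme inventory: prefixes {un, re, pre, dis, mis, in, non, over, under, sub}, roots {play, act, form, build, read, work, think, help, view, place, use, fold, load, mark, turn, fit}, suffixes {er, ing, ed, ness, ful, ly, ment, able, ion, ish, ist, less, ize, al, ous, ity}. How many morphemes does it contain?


Segmenting 'disworkously' against the inventory:
  'dis' -> prefix (morpheme 1)
  'work' -> root (morpheme 2)
  'ous' -> suffix (morpheme 3)
  'ly' -> suffix (morpheme 4)
Total morphemes: 4

4


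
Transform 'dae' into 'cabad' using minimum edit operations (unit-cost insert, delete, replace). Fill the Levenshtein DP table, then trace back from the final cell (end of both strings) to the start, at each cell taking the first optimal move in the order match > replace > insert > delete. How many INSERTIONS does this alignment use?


Edit distance = 4. Backtracking from cell (3, 5) with preference match > replace > insert > delete,
then listing the resulting alignment 'dae' -> 'cabad' left to right:
  Step 1: insert 'c' [insertion #1]
  Step 2: insert 'a' [insertion #2]
  Step 3: replace d->b
  Step 4: keep 'a'
  Step 5: replace e->d
Total insertions: 2

2


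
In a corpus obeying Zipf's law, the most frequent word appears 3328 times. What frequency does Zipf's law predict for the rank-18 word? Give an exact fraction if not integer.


Zipf's law: freq(rank) = f1 / rank
f1 = 3328, rank = 18
freq = 3328 / 18
GCD(3328, 18) = 2
Simplified: 1664/9

1664/9


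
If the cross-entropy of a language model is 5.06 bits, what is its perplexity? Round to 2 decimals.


Perplexity formula: PP = 2^H
H = 5.06
PP = 2^5.06
Decompose: 2^5.06 = 2^5 * 2^0.06
2^5 = 32, 2^0.06 ~ 1.0424658
PP ~ 32 * 1.0424658 = 33.3589056
Rounded to 2 decimals: 33.36

33.36


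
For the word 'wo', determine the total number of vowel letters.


Scanning each character of 'wo':
  Position 1: 'w' -> consonant (running count: 0)
  Position 2: 'o' -> vowel (running count: 1)
Total vowels: 1

1


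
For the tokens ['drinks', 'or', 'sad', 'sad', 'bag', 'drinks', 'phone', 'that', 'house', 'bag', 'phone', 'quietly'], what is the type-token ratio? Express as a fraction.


Tokens: 12
Unique types: ('bag', 'drinks', 'house', 'or', 'phone', 'quietly', 'sad', 'that') = 8
TTR = 8/12
Simplify: divide both by 4 -> 2/3
TTR = 2/3

2/3


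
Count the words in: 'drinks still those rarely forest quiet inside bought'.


Counting words by splitting on spaces:
  Word 1: 'drinks'
  Word 2: 'still'
  Word 3: 'those'
  Word 4: 'rarely'
  Word 5: 'forest'
  Word 6: 'quiet'
  Word 7: 'inside'
  Word 8: 'bought'
Total words: 8

8


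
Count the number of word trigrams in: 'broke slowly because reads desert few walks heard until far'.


Word trigrams from [10] words:
  Trigram 1: (broke slowly because)
  Trigram 2: (slowly because reads)
  Trigram 3: (because reads desert)
  Trigram 4: (reads desert few)
  Trigram 5: (desert few walks)
  Trigram 6: (few walks heard)
  Trigram 7: (walks heard until)
  Trigram 8: (heard until far)
Total word trigrams: 10 - 2 = 8

8


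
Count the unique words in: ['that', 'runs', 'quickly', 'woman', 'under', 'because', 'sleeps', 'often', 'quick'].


Listing all tokens and tracking unique types:
  Token 1: 'that' -> NEW (unique so far: 1)
  Token 2: 'runs' -> NEW (unique so far: 2)
  Token 3: 'quickly' -> NEW (unique so far: 3)
  Token 4: 'woman' -> NEW (unique so far: 4)
  Token 5: 'under' -> NEW (unique so far: 5)
  Token 6: 'because' -> NEW (unique so far: 6)
  Token 7: 'sleeps' -> NEW (unique so far: 7)
  Token 8: 'often' -> NEW (unique so far: 8)
  Token 9: 'quick' -> NEW (unique so far: 9)
Unique types: ('because', 'often', 'quick', 'quickly', 'runs', 'sleeps', 'that', 'under', 'woman')
Vocabulary size: 9

9


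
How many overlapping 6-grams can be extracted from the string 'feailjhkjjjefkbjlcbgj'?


String 'feailjhkjjjefkbjlcbgj' has length L = 21.
Number of overlapping n-grams = L - n + 1
Substituting: 21 - 6 + 1 = 16

16


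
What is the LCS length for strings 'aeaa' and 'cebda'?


DP table for LCS of 'aeaa' and 'cebda':
       c  e  b  d  a
    0  0  0  0  0  0
  a 0  0  0  0  0  1
  e 0  0  1  1  1  1
  a 0  0  1  1  1  2
  a 0  0  1  1  1  2
LCS: 'ea'
LCS length = 2

2


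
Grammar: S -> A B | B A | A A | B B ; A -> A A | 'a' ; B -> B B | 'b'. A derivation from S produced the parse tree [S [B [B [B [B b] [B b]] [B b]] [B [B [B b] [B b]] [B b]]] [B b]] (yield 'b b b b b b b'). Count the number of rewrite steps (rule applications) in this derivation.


Every bracketed nonterminal node [X ...] in the tree is produced by exactly one rule application.
Reading the tree off as a leftmost derivation:
  Step 1: S  =>  B B   (applied S -> B B)
  Step 2: B B  =>  B B B   (applied B -> B B)
  Step 3: B B B  =>  B B B B   (applied B -> B B)
  Step 4: B B B B  =>  B B B B B   (applied B -> B B)
  Step 5: B B B B B  =>  b B B B B   (applied B -> b)
  Step 6: b B B B B  =>  b b B B B   (applied B -> b)
  Step 7: b b B B B  =>  b b b B B   (applied B -> b)
  Step 8: b b b B B  =>  b b b B B B   (applied B -> B B)
  Step 9: b b b B B B  =>  b b b B B B B   (applied B -> B B)
  Step 10: b b b B B B B  =>  b b b b B B B   (applied B -> b)
  Step 11: b b b b B B B  =>  b b b b b B B   (applied B -> b)
  Step 12: b b b b b B B  =>  b b b b b b B   (applied B -> b)
  Step 13: b b b b b b B  =>  b b b b b b b   (applied B -> b)
Final yield: b b b b b b b
Total rewrite steps: 13

13


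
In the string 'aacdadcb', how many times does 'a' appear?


Scanning 'aacdadcb' for 'a':
  Position 0: 'a' -> MATCH (count: 1)
  Position 1: 'a' -> MATCH (count: 2)
  Position 4: 'a' -> MATCH (count: 3)
Total occurrences of 'a': 3

3


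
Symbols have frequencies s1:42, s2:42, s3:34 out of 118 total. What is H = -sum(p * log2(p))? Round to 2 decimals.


Computing entropy H = -sum(p_i * log2(p_i)):
  s1: p = 42/118 = 0.3559, -p*log2(p) = 0.5305
  s2: p = 42/118 = 0.3559, -p*log2(p) = 0.5305
  s3: p = 34/118 = 0.2881, -p*log2(p) = 0.5173
H = sum of terms = 1.5783
Rounded to 2 decimals: 1.58

1.58


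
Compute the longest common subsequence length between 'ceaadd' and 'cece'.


DP table for LCS of 'ceaadd' and 'cece':
       c  e  c  e
    0  0  0  0  0
  c 0  1  1  1  1
  e 0  1  2  2  2
  a 0  1  2  2  2
  a 0  1  2  2  2
  d 0  1  2  2  2
  d 0  1  2  2  2
LCS: 'ce'
LCS length = 2

2


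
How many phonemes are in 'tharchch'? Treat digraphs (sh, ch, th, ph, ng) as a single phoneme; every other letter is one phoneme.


Parsing 'tharchch' greedily, digraphs first:
  'th' -> digraph (1 consonant phoneme) (phonemes so far: 1)
  'a' -> vowel phoneme (phonemes so far: 2)
  'r' -> consonant phoneme (phonemes so far: 3)
  'ch' -> digraph (1 consonant phoneme) (phonemes so far: 4)
  'ch' -> digraph (1 consonant phoneme) (phonemes so far: 5)
Total phonemes: 5

5


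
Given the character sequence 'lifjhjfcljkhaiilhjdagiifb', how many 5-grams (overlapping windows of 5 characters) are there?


String 'lifjhjfcljkhaiilhjdagiifb' has length L = 25.
Number of overlapping n-grams = L - n + 1
Substituting: 25 - 5 + 1 = 21

21


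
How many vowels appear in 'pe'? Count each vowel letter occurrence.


Scanning each character of 'pe':
  Position 1: 'p' -> consonant (running count: 0)
  Position 2: 'e' -> vowel (running count: 1)
Total vowels: 1

1


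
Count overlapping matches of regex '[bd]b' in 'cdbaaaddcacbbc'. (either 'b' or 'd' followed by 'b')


Pattern: [bd]b means either 'b' or 'd' followed by 'b'.
Scanning 'cdbaaaddcacbbc' position-by-position:
  Pos 0: window 'cd' -> no
  Pos 1: window 'db' -> MATCH
  Pos 2: window 'ba' -> no
  Pos 3: window 'aa' -> no
  Pos 4: window 'aa' -> no
  Pos 5: window 'ad' -> no
  Pos 6: window 'dd' -> no
  Pos 7: window 'dc' -> no
  Pos 8: window 'ca' -> no
  Pos 9: window 'ac' -> no
  Pos 10: window 'cb' -> no
  Pos 11: window 'bb' -> MATCH
  Pos 12: window 'bc' -> no
  Pos 13: window 'c' -> no
Total matches: 2

2


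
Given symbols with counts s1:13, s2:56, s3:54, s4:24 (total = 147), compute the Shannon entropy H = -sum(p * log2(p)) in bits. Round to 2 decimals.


Computing entropy H = -sum(p_i * log2(p_i)):
  s1: p = 13/147 = 0.0884, -p*log2(p) = 0.3095
  s2: p = 56/147 = 0.3810, -p*log2(p) = 0.5304
  s3: p = 54/147 = 0.3673, -p*log2(p) = 0.5307
  s4: p = 24/147 = 0.1633, -p*log2(p) = 0.4269
H = sum of terms = 1.7975
Rounded to 2 decimals: 1.80

1.80


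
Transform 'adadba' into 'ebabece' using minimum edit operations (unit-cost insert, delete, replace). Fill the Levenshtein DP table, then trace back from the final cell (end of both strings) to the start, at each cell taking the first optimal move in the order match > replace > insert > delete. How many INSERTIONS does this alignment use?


Edit distance = 6. Backtracking from cell (6, 7) with preference match > replace > insert > delete,
then listing the resulting alignment 'adadba' -> 'ebabece' left to right:
  Step 1: replace a->e
  Step 2: replace d->b
  Step 3: keep 'a'
  Step 4: insert 'b' [insertion #1]
  Step 5: replace d->e
  Step 6: replace b->c
  Step 7: replace a->e
Total insertions: 1

1


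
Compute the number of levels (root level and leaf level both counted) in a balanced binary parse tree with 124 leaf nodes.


In a balanced binary tree with n leaves the deepest leaf is ceil(log2(n)) edges below the root,
so counting node levels inclusive of root and leaves gives ceil(log2(n)) + 1 levels.
log2(124) = 6.9542
ceil(6.9542) = 7
levels = 7 + 1 = 8

8


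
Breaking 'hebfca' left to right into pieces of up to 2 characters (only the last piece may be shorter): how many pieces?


'hebfca' has 6 characters.
Chunking with max size 2:
  Chunk 1: 'he' (positions 0-1)
  Chunk 2: 'bf' (positions 2-3)
  Chunk 3: 'ca' (positions 4-5)
Total chunks: ceil(6 / 2) = 3

3


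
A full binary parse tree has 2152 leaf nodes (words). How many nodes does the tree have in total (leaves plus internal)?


Leaf nodes (terminals): 2152
Internal nodes = n - 1 = 2152 - 1 = 2151
Total = leaves + internal = 2152 + 2151 = 4303

4303


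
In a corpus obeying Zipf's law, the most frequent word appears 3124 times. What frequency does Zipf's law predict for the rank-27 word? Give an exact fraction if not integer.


Zipf's law: freq(rank) = f1 / rank
f1 = 3124, rank = 27
freq = 3124 / 27
GCD(3124, 27) = 1
Simplified: 3124/27

3124/27


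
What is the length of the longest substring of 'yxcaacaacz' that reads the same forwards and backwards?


Scanning 'yxcaacaacz' for palindromic substrings.
Substring at positions 2-8: 'caacaac'.
Check: reverse('caacaac') = 'caacaac' -> palindrome confirmed.
Neighbouring characters ('x' / 'z') break symmetry, so it cannot extend further.
No longer palindromic substring exists; longest length = 7

7


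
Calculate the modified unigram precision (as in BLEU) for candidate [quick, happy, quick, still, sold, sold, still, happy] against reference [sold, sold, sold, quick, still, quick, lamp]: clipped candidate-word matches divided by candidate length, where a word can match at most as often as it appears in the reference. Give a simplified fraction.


Reference word counts: {'lamp': 1, 'quick': 2, 'sold': 3, 'still': 1}
Checking each candidate word (with clipping):
  'quick' -> in reference (ref count 2, used 1/2) -> match (matches: 1)
  'happy' -> not in reference -> no match (matches: 1)
  'quick' -> in reference (ref count 2, used 2/2) -> match (matches: 2)
  'still' -> in reference (ref count 1, used 1/1) -> match (matches: 3)
  'sold' -> in reference (ref count 3, used 1/3) -> match (matches: 4)
  'sold' -> in reference (ref count 3, used 2/3) -> match (matches: 5)
  'still' -> ref count 1 already used up (1/1) -> clipped, no match (matches: 5)
  'happy' -> not in reference -> no match (matches: 5)
Clipped matches: 5, Candidate length: 8
Precision = 5/8

5/8


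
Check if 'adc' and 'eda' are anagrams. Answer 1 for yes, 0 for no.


Sort characters of 'adc': 'acd'
Sort characters of 'eda': 'ade'
Sorted forms differ -> they are NOT anagrams
Result: 0

0


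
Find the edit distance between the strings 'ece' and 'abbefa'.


Building DP table for s1='ece' (len 3) and s2='abbefa' (len 6):
       a  b  b  e  f  a
    0  1  2  3  4  5  6
  e 1  1  2  3  3  4  5
  c 2  2  2  3  4  4  5
  e 3  3  3  3  3  4  5
Edit distance = dp[3][6] = 5

5


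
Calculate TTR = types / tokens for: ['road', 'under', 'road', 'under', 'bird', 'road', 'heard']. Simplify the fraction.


Tokens: 7
Unique types: ('bird', 'heard', 'road', 'under') = 4
TTR = 4/7
Already in lowest terms.

4/7


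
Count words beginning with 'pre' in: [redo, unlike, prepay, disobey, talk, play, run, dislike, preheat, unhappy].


Checking each word for prefix 'pre':
  'redo' -> no (count: 0)
  'unlike' -> no (count: 0)
  'prepay' -> YES, starts with 'pre' (count: 1)
  'disobey' -> no (count: 1)
  'talk' -> no (count: 1)
  'play' -> no (count: 1)
  'run' -> no (count: 1)
  'dislike' -> no (count: 1)
  'preheat' -> YES, starts with 'pre' (count: 2)
  'unhappy' -> no (count: 2)
Total with prefix 'pre': 2

2


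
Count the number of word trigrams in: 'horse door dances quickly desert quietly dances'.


Word trigrams from [7] words:
  Trigram 1: (horse door dances)
  Trigram 2: (door dances quickly)
  Trigram 3: (dances quickly desert)
  Trigram 4: (quickly desert quietly)
  Trigram 5: (desert quietly dances)
Total word trigrams: 7 - 2 = 5

5


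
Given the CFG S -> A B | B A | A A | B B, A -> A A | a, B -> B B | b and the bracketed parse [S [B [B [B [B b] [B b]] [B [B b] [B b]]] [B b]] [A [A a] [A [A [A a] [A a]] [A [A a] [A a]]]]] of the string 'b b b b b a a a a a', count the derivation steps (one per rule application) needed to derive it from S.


Every bracketed nonterminal node [X ...] in the tree is produced by exactly one rule application.
Reading the tree off as a leftmost derivation:
  Step 1: S  =>  B A   (applied S -> B A)
  Step 2: B A  =>  B B A   (applied B -> B B)
  Step 3: B B A  =>  B B B A   (applied B -> B B)
  Step 4: B B B A  =>  B B B B A   (applied B -> B B)
  Step 5: B B B B A  =>  b B B B A   (applied B -> b)
  Step 6: b B B B A  =>  b b B B A   (applied B -> b)
  Step 7: b b B B A  =>  b b B B B A   (applied B -> B B)
  Step 8: b b B B B A  =>  b b b B B A   (applied B -> b)
  Step 9: b b b B B A  =>  b b b b B A   (applied B -> b)
  Step 10: b b b b B A  =>  b b b b b A   (applied B -> b)
  Step 11: b b b b b A  =>  b b b b b A A   (applied A -> A A)
  Step 12: b b b b b A A  =>  b b b b b a A   (applied A -> a)
  Step 13: b b b b b a A  =>  b b b b b a A A   (applied A -> A A)
  Step 14: b b b b b a A A  =>  b b b b b a A A A   (applied A -> A A)
  Step 15: b b b b b a A A A  =>  b b b b b a a A A   (applied A -> a)
  Step 16: b b b b b a a A A  =>  b b b b b a a a A   (applied A -> a)
  Step 17: b b b b b a a a A  =>  b b b b b a a a A A   (applied A -> A A)
  Step 18: b b b b b a a a A A  =>  b b b b b a a a a A   (applied A -> a)
  Step 19: b b b b b a a a a A  =>  b b b b b a a a a a   (applied A -> a)
Final yield: b b b b b a a a a a
Total rewrite steps: 19

19


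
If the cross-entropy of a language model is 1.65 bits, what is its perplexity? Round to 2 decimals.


Perplexity formula: PP = 2^H
H = 1.65
PP = 2^1.65
Decompose: 2^1.65 = 2^1 * 2^0.65
2^1 = 2, 2^0.65 ~ 1.5691682
PP ~ 2 * 1.5691682 = 3.1383364
Rounded to 2 decimals: 3.14

3.14


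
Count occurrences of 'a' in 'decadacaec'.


Scanning 'decadacaec' for 'a':
  Position 3: 'a' -> MATCH (count: 1)
  Position 5: 'a' -> MATCH (count: 2)
  Position 7: 'a' -> MATCH (count: 3)
Total occurrences of 'a': 3

3


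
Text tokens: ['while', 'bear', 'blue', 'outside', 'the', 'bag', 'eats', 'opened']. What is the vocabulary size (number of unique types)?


Listing all tokens and tracking unique types:
  Token 1: 'while' -> NEW (unique so far: 1)
  Token 2: 'bear' -> NEW (unique so far: 2)
  Token 3: 'blue' -> NEW (unique so far: 3)
  Token 4: 'outside' -> NEW (unique so far: 4)
  Token 5: 'the' -> NEW (unique so far: 5)
  Token 6: 'bag' -> NEW (unique so far: 6)
  Token 7: 'eats' -> NEW (unique so far: 7)
  Token 8: 'opened' -> NEW (unique so far: 8)
Unique types: ('bag', 'bear', 'blue', 'eats', 'opened', 'outside', 'the', 'while')
Vocabulary size: 8

8


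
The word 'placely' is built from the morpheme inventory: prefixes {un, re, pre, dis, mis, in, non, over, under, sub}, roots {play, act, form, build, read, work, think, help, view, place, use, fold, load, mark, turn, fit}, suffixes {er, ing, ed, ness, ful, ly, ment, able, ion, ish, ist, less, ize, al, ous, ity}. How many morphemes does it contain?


Segmenting 'placely' against the inventory:
  'place' -> root (morpheme 1)
  'ly' -> suffix (morpheme 2)
Total morphemes: 2

2


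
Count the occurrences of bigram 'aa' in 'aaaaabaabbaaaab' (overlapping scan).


Scanning 'aaaaabaabbaaaab' for bigram 'aa':
  Position 0: 'aa' -> MATCH
  Position 1: 'aa' -> MATCH
  Position 2: 'aa' -> MATCH
  Position 3: 'aa' -> MATCH
  Position 4: 'ab' -> no
  Position 5: 'ba' -> no
  Position 6: 'aa' -> MATCH
  Position 7: 'ab' -> no
  Position 8: 'bb' -> no
  Position 9: 'ba' -> no
  Position 10: 'aa' -> MATCH
  Position 11: 'aa' -> MATCH
  Position 12: 'aa' -> MATCH
  Position 13: 'ab' -> no
Total matches: 8

8


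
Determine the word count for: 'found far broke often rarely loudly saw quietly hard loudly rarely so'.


Counting words by splitting on spaces:
  Word 1: 'found'
  Word 2: 'far'
  Word 3: 'broke'
  Word 4: 'often'
  Word 5: 'rarely'
  Word 6: 'loudly'
  Word 7: 'saw'
  Word 8: 'quietly'
  Word 9: 'hard'
  Word 10: 'loudly'
  Word 11: 'rarely'
  Word 12: 'so'
Total words: 12

12


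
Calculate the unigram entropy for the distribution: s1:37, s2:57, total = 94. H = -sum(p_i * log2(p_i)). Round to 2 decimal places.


Computing entropy H = -sum(p_i * log2(p_i)):
  s1: p = 37/94 = 0.3936, -p*log2(p) = 0.5295
  s2: p = 57/94 = 0.6064, -p*log2(p) = 0.4376
H = sum of terms = 0.9671
Rounded to 2 decimals: 0.97

0.97


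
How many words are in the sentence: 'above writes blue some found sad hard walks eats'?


Counting words by splitting on spaces:
  Word 1: 'above'
  Word 2: 'writes'
  Word 3: 'blue'
  Word 4: 'some'
  Word 5: 'found'
  Word 6: 'sad'
  Word 7: 'hard'
  Word 8: 'walks'
  Word 9: 'eats'
Total words: 9

9


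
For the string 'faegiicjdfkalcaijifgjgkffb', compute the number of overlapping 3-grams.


String 'faegiicjdfkalcaijifgjgkffb' has length L = 26.
Number of overlapping n-grams = L - n + 1
Substituting: 26 - 3 + 1 = 24

24


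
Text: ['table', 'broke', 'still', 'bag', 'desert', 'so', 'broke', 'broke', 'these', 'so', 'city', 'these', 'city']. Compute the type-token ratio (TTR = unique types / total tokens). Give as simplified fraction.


Tokens: 13
Unique types: ('bag', 'broke', 'city', 'desert', 'so', 'still', 'table', 'these') = 8
TTR = 8/13
Already in lowest terms.

8/13


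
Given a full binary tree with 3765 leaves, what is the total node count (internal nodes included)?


Leaf nodes (terminals): 3765
Internal nodes = n - 1 = 3765 - 1 = 3764
Total = leaves + internal = 3765 + 3764 = 7529

7529


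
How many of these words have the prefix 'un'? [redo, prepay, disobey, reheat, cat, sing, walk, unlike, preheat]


Checking each word for prefix 'un':
  'redo' -> no (count: 0)
  'prepay' -> no (count: 0)
  'disobey' -> no (count: 0)
  'reheat' -> no (count: 0)
  'cat' -> no (count: 0)
  'sing' -> no (count: 0)
  'walk' -> no (count: 0)
  'unlike' -> YES, starts with 'un' (count: 1)
  'preheat' -> no (count: 1)
Total with prefix 'un': 1

1


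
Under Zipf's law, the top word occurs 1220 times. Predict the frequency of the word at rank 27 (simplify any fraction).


Zipf's law: freq(rank) = f1 / rank
f1 = 1220, rank = 27
freq = 1220 / 27
GCD(1220, 27) = 1
Simplified: 1220/27

1220/27


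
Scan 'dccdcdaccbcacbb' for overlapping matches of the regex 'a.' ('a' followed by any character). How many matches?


Pattern: a. means 'a' followed by any character.
Scanning 'dccdcdaccbcacbb' position-by-position:
  Pos 0: window 'dc' -> no
  Pos 1: window 'cc' -> no
  Pos 2: window 'cd' -> no
  Pos 3: window 'dc' -> no
  Pos 4: window 'cd' -> no
  Pos 5: window 'da' -> no
  Pos 6: window 'ac' -> MATCH
  Pos 7: window 'cc' -> no
  Pos 8: window 'cb' -> no
  Pos 9: window 'bc' -> no
  Pos 10: window 'ca' -> no
  Pos 11: window 'ac' -> MATCH
  Pos 12: window 'cb' -> no
  Pos 13: window 'bb' -> no
  Pos 14: window 'b' -> no
Total matches: 2

2


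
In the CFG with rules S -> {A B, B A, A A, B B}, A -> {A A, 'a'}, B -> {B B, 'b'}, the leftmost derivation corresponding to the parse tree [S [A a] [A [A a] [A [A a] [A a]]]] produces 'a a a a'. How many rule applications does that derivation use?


Every bracketed nonterminal node [X ...] in the tree is produced by exactly one rule application.
Reading the tree off as a leftmost derivation:
  Step 1: S  =>  A A   (applied S -> A A)
  Step 2: A A  =>  a A   (applied A -> a)
  Step 3: a A  =>  a A A   (applied A -> A A)
  Step 4: a A A  =>  a a A   (applied A -> a)
  Step 5: a a A  =>  a a A A   (applied A -> A A)
  Step 6: a a A A  =>  a a a A   (applied A -> a)
  Step 7: a a a A  =>  a a a a   (applied A -> a)
Final yield: a a a a
Total rewrite steps: 7

7


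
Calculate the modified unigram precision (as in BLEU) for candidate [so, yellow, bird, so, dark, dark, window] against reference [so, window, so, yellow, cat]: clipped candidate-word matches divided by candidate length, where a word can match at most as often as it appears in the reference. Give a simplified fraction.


Reference word counts: {'cat': 1, 'so': 2, 'window': 1, 'yellow': 1}
Checking each candidate word (with clipping):
  'so' -> in reference (ref count 2, used 1/2) -> match (matches: 1)
  'yellow' -> in reference (ref count 1, used 1/1) -> match (matches: 2)
  'bird' -> not in reference -> no match (matches: 2)
  'so' -> in reference (ref count 2, used 2/2) -> match (matches: 3)
  'dark' -> not in reference -> no match (matches: 3)
  'dark' -> not in reference -> no match (matches: 3)
  'window' -> in reference (ref count 1, used 1/1) -> match (matches: 4)
Clipped matches: 4, Candidate length: 7
Precision = 4/7

4/7


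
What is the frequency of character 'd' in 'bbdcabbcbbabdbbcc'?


Scanning 'bbdcabbcbbabdbbcc' for 'd':
  Position 2: 'd' -> MATCH (count: 1)
  Position 12: 'd' -> MATCH (count: 2)
Total occurrences of 'd': 2

2


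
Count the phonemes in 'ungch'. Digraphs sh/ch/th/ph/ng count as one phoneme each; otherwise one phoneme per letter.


Parsing 'ungch' greedily, digraphs first:
  'u' -> vowel phoneme (phonemes so far: 1)
  'ng' -> digraph (1 consonant phoneme) (phonemes so far: 2)
  'ch' -> digraph (1 consonant phoneme) (phonemes so far: 3)
Total phonemes: 3

3


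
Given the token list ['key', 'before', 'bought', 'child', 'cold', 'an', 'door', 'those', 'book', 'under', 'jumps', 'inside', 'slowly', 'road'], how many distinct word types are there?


Listing all tokens and tracking unique types:
  Token 1: 'key' -> NEW (unique so far: 1)
  Token 2: 'before' -> NEW (unique so far: 2)
  Token 3: 'bought' -> NEW (unique so far: 3)
  Token 4: 'child' -> NEW (unique so far: 4)
  Token 5: 'cold' -> NEW (unique so far: 5)
  Token 6: 'an' -> NEW (unique so far: 6)
  Token 7: 'door' -> NEW (unique so far: 7)
  Token 8: 'those' -> NEW (unique so far: 8)
  Token 9: 'book' -> NEW (unique so far: 9)
  Token 10: 'under' -> NEW (unique so far: 10)
  Token 11: 'jumps' -> NEW (unique so far: 11)
  Token 12: 'inside' -> NEW (unique so far: 12)
  Token 13: 'slowly' -> NEW (unique so far: 13)
  Token 14: 'road' -> NEW (unique so far: 14)
Unique types: ('an', 'before', 'book', 'bought', 'child', 'cold', 'door', 'inside', 'jumps', 'key', 'road', 'slowly', 'those', 'under')
Vocabulary size: 14

14


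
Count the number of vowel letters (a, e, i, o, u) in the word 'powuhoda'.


Scanning each character of 'powuhoda':
  Position 1: 'p' -> consonant (running count: 0)
  Position 2: 'o' -> vowel (running count: 1)
  Position 3: 'w' -> consonant (running count: 1)
  Position 4: 'u' -> vowel (running count: 2)
  Position 5: 'h' -> consonant (running count: 2)
  Position 6: 'o' -> vowel (running count: 3)
  Position 7: 'd' -> consonant (running count: 3)
  Position 8: 'a' -> vowel (running count: 4)
Total vowels: 4

4


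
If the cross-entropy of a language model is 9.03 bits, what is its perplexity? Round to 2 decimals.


Perplexity formula: PP = 2^H
H = 9.03
PP = 2^9.03
Decompose: 2^9.03 = 2^9 * 2^0.03
2^9 = 512, 2^0.03 ~ 1.0210121
PP ~ 512 * 1.0210121 = 522.7581952
Rounded to 2 decimals: 522.76

522.76


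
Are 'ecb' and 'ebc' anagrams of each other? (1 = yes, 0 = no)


Sort characters of 'ecb': 'bce'
Sort characters of 'ebc': 'bce'
Sorted forms match -> they ARE anagrams
Result: 1

1


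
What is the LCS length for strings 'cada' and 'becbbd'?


DP table for LCS of 'cada' and 'becbbd':
       b  e  c  b  b  d
    0  0  0  0  0  0  0
  c 0  0  0  1  1  1  1
  a 0  0  0  1  1  1  1
  d 0  0  0  1  1  1  2
  a 0  0  0  1  1  1  2
LCS: 'cd'
LCS length = 2

2


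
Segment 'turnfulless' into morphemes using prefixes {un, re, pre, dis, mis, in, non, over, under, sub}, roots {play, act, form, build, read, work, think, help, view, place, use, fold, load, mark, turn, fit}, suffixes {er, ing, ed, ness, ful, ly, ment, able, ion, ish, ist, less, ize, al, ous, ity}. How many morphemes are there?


Segmenting 'turnfulless' against the inventory:
  'turn' -> root (morpheme 1)
  'ful' -> suffix (morpheme 2)
  'less' -> suffix (morpheme 3)
Total morphemes: 3

3


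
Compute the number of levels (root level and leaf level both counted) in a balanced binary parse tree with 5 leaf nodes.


In a balanced binary tree with n leaves the deepest leaf is ceil(log2(n)) edges below the root,
so counting node levels inclusive of root and leaves gives ceil(log2(n)) + 1 levels.
log2(5) = 2.3219
ceil(2.3219) = 3
levels = 3 + 1 = 4

4


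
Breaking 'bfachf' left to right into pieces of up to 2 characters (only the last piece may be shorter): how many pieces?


'bfachf' has 6 characters.
Chunking with max size 2:
  Chunk 1: 'bf' (positions 0-1)
  Chunk 2: 'ac' (positions 2-3)
  Chunk 3: 'hf' (positions 4-5)
Total chunks: ceil(6 / 2) = 3

3


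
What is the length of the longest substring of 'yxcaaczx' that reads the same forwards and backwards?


Scanning 'yxcaaczx' for palindromic substrings.
Substring at positions 2-5: 'caac'.
Check: reverse('caac') = 'caac' -> palindrome confirmed.
Neighbouring characters ('x' / 'z') break symmetry, so it cannot extend further.
No longer palindromic substring exists; longest length = 4

4


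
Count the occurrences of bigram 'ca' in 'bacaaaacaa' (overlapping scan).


Scanning 'bacaaaacaa' for bigram 'ca':
  Position 0: 'ba' -> no
  Position 1: 'ac' -> no
  Position 2: 'ca' -> MATCH
  Position 3: 'aa' -> no
  Position 4: 'aa' -> no
  Position 5: 'aa' -> no
  Position 6: 'ac' -> no
  Position 7: 'ca' -> MATCH
  Position 8: 'aa' -> no
Total matches: 2

2


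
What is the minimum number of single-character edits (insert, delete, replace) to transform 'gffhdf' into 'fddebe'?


Building DP table for s1='gffhdf' (len 6) and s2='fddebe' (len 6):
       f  d  d  e  b  e
    0  1  2  3  4  5  6
  g 1  1  2  3  4  5  6
  f 2  1  2  3  4  5  6
  f 3  2  2  3  4  5  6
  h 4  3  3  3  4  5  6
  d 5  4  3  3  4  5  6
  f 6  5  4  4  4  5  6
Edit distance = dp[6][6] = 6

6


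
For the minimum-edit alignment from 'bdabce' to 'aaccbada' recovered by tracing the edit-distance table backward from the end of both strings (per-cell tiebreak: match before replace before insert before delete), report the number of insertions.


Edit distance = 7. Backtracking from cell (6, 8) with preference match > replace > insert > delete,
then listing the resulting alignment 'bdabce' -> 'aaccbada' left to right:
  Step 1: insert 'a' [insertion #1]
  Step 2: replace b->a
  Step 3: replace d->c
  Step 4: replace a->c
  Step 5: keep 'b'
  Step 6: insert 'a' [insertion #2]
  Step 7: replace c->d
  Step 8: replace e->a
Total insertions: 2

2


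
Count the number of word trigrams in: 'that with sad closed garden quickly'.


Word trigrams from [6] words:
  Trigram 1: (that with sad)
  Trigram 2: (with sad closed)
  Trigram 3: (sad closed garden)
  Trigram 4: (closed garden quickly)
Total word trigrams: 6 - 2 = 4

4


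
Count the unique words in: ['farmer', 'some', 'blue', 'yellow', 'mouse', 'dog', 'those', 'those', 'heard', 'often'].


Listing all tokens and tracking unique types:
  Token 1: 'farmer' -> NEW (unique so far: 1)
  Token 2: 'some' -> NEW (unique so far: 2)
  Token 3: 'blue' -> NEW (unique so far: 3)
  Token 4: 'yellow' -> NEW (unique so far: 4)
  Token 5: 'mouse' -> NEW (unique so far: 5)
  Token 6: 'dog' -> NEW (unique so far: 6)
  Token 7: 'those' -> NEW (unique so far: 7)
  Token 8: 'those' -> duplicate (unique so far: 7)
  Token 9: 'heard' -> NEW (unique so far: 8)
  Token 10: 'often' -> NEW (unique so far: 9)
Unique types: ('blue', 'dog', 'farmer', 'heard', 'mouse', 'often', 'some', 'those', 'yellow')
Vocabulary size: 9

9


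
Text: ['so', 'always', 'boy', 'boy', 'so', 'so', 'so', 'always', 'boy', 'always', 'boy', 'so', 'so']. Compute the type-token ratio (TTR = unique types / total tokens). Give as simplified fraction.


Tokens: 13
Unique types: ('always', 'boy', 'so') = 3
TTR = 3/13
Already in lowest terms.

3/13


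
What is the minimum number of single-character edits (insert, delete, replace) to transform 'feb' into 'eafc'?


Building DP table for s1='feb' (len 3) and s2='eafc' (len 4):
       e  a  f  c
    0  1  2  3  4
  f 1  1  2  2  3
  e 2  1  2  3  3
  b 3  2  2  3  4
Edit distance = dp[3][4] = 4

4


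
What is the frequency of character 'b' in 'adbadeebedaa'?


Scanning 'adbadeebedaa' for 'b':
  Position 2: 'b' -> MATCH (count: 1)
  Position 7: 'b' -> MATCH (count: 2)
Total occurrences of 'b': 2

2


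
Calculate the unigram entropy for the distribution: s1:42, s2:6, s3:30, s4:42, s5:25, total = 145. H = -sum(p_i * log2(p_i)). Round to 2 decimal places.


Computing entropy H = -sum(p_i * log2(p_i)):
  s1: p = 42/145 = 0.2897, -p*log2(p) = 0.5178
  s2: p = 6/145 = 0.0414, -p*log2(p) = 0.1901
  s3: p = 30/145 = 0.2069, -p*log2(p) = 0.4703
  s4: p = 42/145 = 0.2897, -p*log2(p) = 0.5178
  s5: p = 25/145 = 0.1724, -p*log2(p) = 0.4373
H = sum of terms = 2.1333
Rounded to 2 decimals: 2.13

2.13


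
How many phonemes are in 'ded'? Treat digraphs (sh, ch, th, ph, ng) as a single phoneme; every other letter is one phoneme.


Parsing 'ded' greedily, digraphs first:
  'd' -> consonant phoneme (phonemes so far: 1)
  'e' -> vowel phoneme (phonemes so far: 2)
  'd' -> consonant phoneme (phonemes so far: 3)
Total phonemes: 3

3


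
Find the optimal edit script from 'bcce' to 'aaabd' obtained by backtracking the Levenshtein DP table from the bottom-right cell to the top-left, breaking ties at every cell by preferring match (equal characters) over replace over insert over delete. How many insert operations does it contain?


Edit distance = 5. Backtracking from cell (4, 5) with preference match > replace > insert > delete,
then listing the resulting alignment 'bcce' -> 'aaabd' left to right:
  Step 1: insert 'a' [insertion #1]
  Step 2: replace b->a
  Step 3: replace c->a
  Step 4: replace c->b
  Step 5: replace e->d
Total insertions: 1

1


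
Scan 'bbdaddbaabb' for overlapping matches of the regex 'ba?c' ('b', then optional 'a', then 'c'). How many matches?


Pattern: ba?c means 'b', then optional 'a', then 'c'.
Scanning 'bbdaddbaabb' position-by-position:
  Pos 0: window 'bbd' -> no
  Pos 1: window 'bda' -> no
  Pos 2: window 'dad' -> no
  Pos 3: window 'add' -> no
  Pos 4: window 'ddb' -> no
  Pos 5: window 'dba' -> no
  Pos 6: window 'baa' -> no
  Pos 7: window 'aab' -> no
  Pos 8: window 'abb' -> no
  Pos 9: window 'bb' -> no
  Pos 10: window 'b' -> no
Total matches: 0

0


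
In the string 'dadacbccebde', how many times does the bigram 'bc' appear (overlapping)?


Scanning 'dadacbccebde' for bigram 'bc':
  Position 0: 'da' -> no
  Position 1: 'ad' -> no
  Position 2: 'da' -> no
  Position 3: 'ac' -> no
  Position 4: 'cb' -> no
  Position 5: 'bc' -> MATCH
  Position 6: 'cc' -> no
  Position 7: 'ce' -> no
  Position 8: 'eb' -> no
  Position 9: 'bd' -> no
  Position 10: 'de' -> no
Total matches: 1

1


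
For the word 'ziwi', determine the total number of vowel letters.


Scanning each character of 'ziwi':
  Position 1: 'z' -> consonant (running count: 0)
  Position 2: 'i' -> vowel (running count: 1)
  Position 3: 'w' -> consonant (running count: 1)
  Position 4: 'i' -> vowel (running count: 2)
Total vowels: 2

2


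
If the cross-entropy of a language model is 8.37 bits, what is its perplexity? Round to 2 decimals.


Perplexity formula: PP = 2^H
H = 8.37
PP = 2^8.37
Decompose: 2^8.37 = 2^8 * 2^0.37
2^8 = 256, 2^0.37 ~ 1.2923528
PP ~ 256 * 1.2923528 = 330.8423168
Rounded to 2 decimals: 330.84

330.84


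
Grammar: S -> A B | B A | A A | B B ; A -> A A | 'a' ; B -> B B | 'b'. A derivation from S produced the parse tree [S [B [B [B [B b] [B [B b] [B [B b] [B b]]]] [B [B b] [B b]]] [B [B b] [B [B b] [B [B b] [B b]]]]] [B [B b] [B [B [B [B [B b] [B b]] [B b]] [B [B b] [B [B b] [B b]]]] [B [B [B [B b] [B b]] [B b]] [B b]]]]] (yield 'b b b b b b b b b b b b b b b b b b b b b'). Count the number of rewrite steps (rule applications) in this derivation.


Every bracketed nonterminal node [X ...] in the tree is produced by exactly one rule application.
Reading the tree off as a leftmost derivation:
  Step 1: S  =>  B B   (applied S -> B B)
  Step 2: B B  =>  B B B   (applied B -> B B)
  Step 3: B B B  =>  B B B B   (applied B -> B B)
  Step 4: B B B B  =>  B B B B B   (applied B -> B B)
  Step 5: B B B B B  =>  b B B B B   (applied B -> b)
  Step 6: b B B B B  =>  b B B B B B   (applied B -> B B)
  Step 7: b B B B B B  =>  b b B B B B   (applied B -> b)
  Step 8: b b B B B B  =>  b b B B B B B   (applied B -> B B)
  Step 9: b b B B B B B  =>  b b b B B B B   (applied B -> b)
  Step 10: b b b B B B B  =>  b b b b B B B   (applied B -> b)
  Step 11: b b b b B B B  =>  b b b b B B B B   (applied B -> B B)
  Step 12: b b b b B B B B  =>  b b b b b B B B   (applied B -> b)
  Step 13: b b b b b B B B  =>  b b b b b b B B   (applied B -> b)
  Step 14: b b b b b b B B  =>  b b b b b b B B B   (applied B -> B B)
  Step 15: b b b b b b B B B  =>  b b b b b b b B B   (applied B -> b)
  Step 16: b b b b b b b B B  =>  b b b b b b b B B B   (applied B -> B B)
  Step 17: b b b b b b b B B B  =>  b b b b b b b b B B   (applied B -> b)
  Step 18: b b b b b b b b B B  =>  b b b b b b b b B B B   (applied B -> B B)
  Step 19: b b b b b b b b B B B  =>  b b b b b b b b b B B   (applied B -> b)
  Step 20: b b b b b b b b b B B  =>  b b b b b b b b b b B   (applied B -> b)
  Step 21: b b b b b b b b b b B  =>  b b b b b b b b b b B B   (applied B -> B B)
  Step 22: b b b b b b b b b b B B  =>  b b b b b b b b b b b B   (applied B -> b)
  Step 23: b b b b b b b b b b b B  =>  b b b b b b b b b b b B B   (applied B -> B B)
  Step 24: b b b b b b b b b b b B B  =>  b b b b b b b b b b b B B B   (applied B -> B B)
  Step 25: b b b b b b b b b b b B B B  =>  b b b b b b b b b b b B B B B   (applied B -> B B)
  Step 26: b b b b b b b b b b b B B B B  =>  b b b b b b b b b b b B B B B B   (applied B -> B B)
  Step 27: b b b b b b b b b b b B B B B B  =>  b b b b b b b b b b b b B B B B   (applied B -> b)
  Step 28: b b b b b b b b b b b b B B B B  =>  b b b b b b b b b b b b b B B B   (applied B -> b)
  Step 29: b b b b b b b b b b b b b B B B  =>  b b b b b b b b b b b b b b B B   (applied B -> b)
  Step 30: b b b b b b b b b b b b b b B B  =>  b b b b b b b b b b b b b b B B B   (applied B -> B B)
  Step 31: b b b b b b b b b b b b b b B B B  =>  b b b b b b b b b b b b b b b B B   (applied B -> b)
  Step 32: b b b b b b b b b b b b b b b B B  =>  b b b b b b b b b b b b b b b B B B   (applied B -> B B)
  Step 33: b b b b b b b b b b b b b b b B B B  =>  b b b b b b b b b b b b b b b b B B   (applied B -> b)
  Step 34: b b b b b b b b b b b b b b b b B B  =>  b b b b b b b b b b b b b b b b b B   (applied B -> b)
  Step 35: b b b b b b b b b b b b b b b b b B  =>  b b b b b b b b b b b b b b b b b B B   (applied B -> B B)
  Step 36: b b b b b b b b b b b b b b b b b B B  =>  b b b b b b b b b b b b b b b b b B B B   (applied B -> B B)
  Step 37: b b b b b b b b b b b b b b b b b B B B  =>  b b b b b b b b b b b b b b b b b B B B B   (applied B -> B B)
  Step 38: b b b b b b b b b b b b b b b b b B B B B  =>  b b b b b b b b b b b b b b b b b b B B B   (applied B -> b)
  Step 39: b b b b b b b b b b b b b b b b b b B B B  =>  b b b b b b b b b b b b b b b b b b b B B   (applied B -> b)
  Step 40: b b b b b b b b b b b b b b b b b b b B B  =>  b b b b b b b b b b b b b b b b b b b b B   (applied B -> b)
  Step 41: b b b b b b b b b b b b b b b b b b b b B  =>  b b b b b b b b b b b b b b b b b b b b b   (applied B -> b)
Final yield: b b b b b b b b b b b b b b b b b b b b b
Total rewrite steps: 41

41
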